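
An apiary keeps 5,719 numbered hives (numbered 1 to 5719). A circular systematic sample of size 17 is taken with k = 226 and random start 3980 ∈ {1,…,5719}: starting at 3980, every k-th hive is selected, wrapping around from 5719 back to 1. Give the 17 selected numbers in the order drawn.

3980, 4206, 4432, 4658, 4884, 5110, 5336, 5562, 69, 295, 521, 747, 973, 1199, 1425, 1651, 1877

Selection 1: 3980
Selection 2: 3980 + 226 = 4206
Selection 3: 4206 + 226 = 4432
Selection 4: 4432 + 226 = 4658
Selection 5: 4658 + 226 = 4884
Selection 6: 4884 + 226 = 5110
Selection 7: 5110 + 226 = 5336
Selection 8: 5336 + 226 = 5562
Selection 9: 5562 + 226 = 5788 → 5788 − 5719 = 69
Selection 10: 69 + 226 = 295
Selection 11: 295 + 226 = 521
Selection 12: 521 + 226 = 747
Selection 13: 747 + 226 = 973
Selection 14: 973 + 226 = 1199
Selection 15: 1199 + 226 = 1425
Selection 16: 1425 + 226 = 1651
Selection 17: 1651 + 226 = 1877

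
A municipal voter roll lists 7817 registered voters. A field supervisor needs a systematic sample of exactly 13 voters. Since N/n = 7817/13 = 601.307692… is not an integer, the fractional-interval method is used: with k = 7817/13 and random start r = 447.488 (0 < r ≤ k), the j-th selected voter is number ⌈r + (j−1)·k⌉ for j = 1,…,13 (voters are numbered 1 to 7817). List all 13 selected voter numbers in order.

j=1: r + 0k = 447.488 → ⌈·⌉ = 448
j=2: r + 1k = 1048.795692… → ⌈·⌉ = 1049
j=3: r + 2k = 1650.103384… → ⌈·⌉ = 1651
j=4: r + 3k = 2251.411076… → ⌈·⌉ = 2252
j=5: r + 4k = 2852.718769… → ⌈·⌉ = 2853
j=6: r + 5k = 3454.026461… → ⌈·⌉ = 3455
j=7: r + 6k = 4055.334153… → ⌈·⌉ = 4056
j=8: r + 7k = 4656.641846… → ⌈·⌉ = 4657
j=9: r + 8k = 5257.949538… → ⌈·⌉ = 5258
j=10: r + 9k = 5859.257230… → ⌈·⌉ = 5860
j=11: r + 10k = 6460.564923… → ⌈·⌉ = 6461
j=12: r + 11k = 7061.872615… → ⌈·⌉ = 7062
j=13: r + 12k = 7663.180307… → ⌈·⌉ = 7664

448, 1049, 1651, 2252, 2853, 3455, 4056, 4657, 5258, 5860, 6461, 7062, 7664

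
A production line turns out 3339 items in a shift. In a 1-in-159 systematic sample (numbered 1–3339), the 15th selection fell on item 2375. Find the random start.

k = 159
r = 2375 − (15−1)×159 = 2375 − 2226 = 149

149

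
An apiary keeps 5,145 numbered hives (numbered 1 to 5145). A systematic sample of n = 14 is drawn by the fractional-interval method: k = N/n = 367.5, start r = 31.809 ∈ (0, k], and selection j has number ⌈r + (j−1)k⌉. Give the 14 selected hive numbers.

32, 400, 767, 1135, 1502, 1870, 2237, 2605, 2972, 3340, 3707, 4075, 4442, 4810

j=1: r + 0k = 31.809 → ⌈·⌉ = 32
j=2: r + 1k = 399.309 → ⌈·⌉ = 400
j=3: r + 2k = 766.809 → ⌈·⌉ = 767
j=4: r + 3k = 1134.309 → ⌈·⌉ = 1135
j=5: r + 4k = 1501.809 → ⌈·⌉ = 1502
j=6: r + 5k = 1869.309 → ⌈·⌉ = 1870
j=7: r + 6k = 2236.809 → ⌈·⌉ = 2237
j=8: r + 7k = 2604.309 → ⌈·⌉ = 2605
j=9: r + 8k = 2971.809 → ⌈·⌉ = 2972
j=10: r + 9k = 3339.309 → ⌈·⌉ = 3340
j=11: r + 10k = 3706.809 → ⌈·⌉ = 3707
j=12: r + 11k = 4074.309 → ⌈·⌉ = 4075
j=13: r + 12k = 4441.809 → ⌈·⌉ = 4442
j=14: r + 13k = 4809.309 → ⌈·⌉ = 4810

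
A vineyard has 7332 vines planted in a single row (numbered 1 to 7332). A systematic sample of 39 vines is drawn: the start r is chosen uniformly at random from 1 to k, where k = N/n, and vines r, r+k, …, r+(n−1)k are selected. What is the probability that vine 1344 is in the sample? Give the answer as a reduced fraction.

1/188

k = 7332/39 = 188.
Vine 1344 is selected iff r ≡ 1344 (mod 188); exactly one such r in {1,…,188}.
Inclusion probability = 1/188.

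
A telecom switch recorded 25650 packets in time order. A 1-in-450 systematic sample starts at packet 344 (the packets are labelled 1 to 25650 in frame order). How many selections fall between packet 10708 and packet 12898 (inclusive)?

4

k = 450
First selection ≥ 10708: 344 + ⌈(10708−344)/450⌉·450 = 344 + 24×450 = 11144
Last selection ≤ 12898: 344 + ⌊(12898−344)/450⌋·450 = 344 + 27×450 = 12494
Count = 27 − 24 + 1 = 4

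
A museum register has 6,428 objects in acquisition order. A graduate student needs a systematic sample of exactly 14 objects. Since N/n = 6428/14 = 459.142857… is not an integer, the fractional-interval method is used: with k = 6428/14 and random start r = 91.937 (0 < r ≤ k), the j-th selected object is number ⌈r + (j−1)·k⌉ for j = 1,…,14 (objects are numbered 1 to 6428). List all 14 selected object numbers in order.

92, 552, 1011, 1470, 1929, 2388, 2847, 3306, 3766, 4225, 4684, 5143, 5602, 6061

j=1: r + 0k = 91.937 → ⌈·⌉ = 92
j=2: r + 1k = 551.079857… → ⌈·⌉ = 552
j=3: r + 2k = 1010.222714… → ⌈·⌉ = 1011
j=4: r + 3k = 1469.365571… → ⌈·⌉ = 1470
j=5: r + 4k = 1928.508428… → ⌈·⌉ = 1929
j=6: r + 5k = 2387.651285… → ⌈·⌉ = 2388
j=7: r + 6k = 2846.794142… → ⌈·⌉ = 2847
j=8: r + 7k = 3305.937 → ⌈·⌉ = 3306
j=9: r + 8k = 3765.079857… → ⌈·⌉ = 3766
j=10: r + 9k = 4224.222714… → ⌈·⌉ = 4225
j=11: r + 10k = 4683.365571… → ⌈·⌉ = 4684
j=12: r + 11k = 5142.508428… → ⌈·⌉ = 5143
j=13: r + 12k = 5601.651285… → ⌈·⌉ = 5602
j=14: r + 13k = 6060.794142… → ⌈·⌉ = 6061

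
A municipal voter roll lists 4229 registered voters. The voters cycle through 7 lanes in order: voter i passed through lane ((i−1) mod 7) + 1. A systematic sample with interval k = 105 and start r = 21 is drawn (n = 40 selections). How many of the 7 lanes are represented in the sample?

1

Consecutive selections differ by k = 105, so their lane numbers differ by 105 mod 7 = 0.
gcd(105, 7) = 7, so the sample visits 7/7 = 1 distinct residues mod 7.
Start 21 is lane 7; the lanes hit are 7.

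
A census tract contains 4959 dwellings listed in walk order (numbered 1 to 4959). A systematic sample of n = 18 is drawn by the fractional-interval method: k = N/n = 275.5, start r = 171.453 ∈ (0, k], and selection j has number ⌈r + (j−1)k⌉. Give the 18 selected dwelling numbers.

j=1: r + 0k = 171.453 → ⌈·⌉ = 172
j=2: r + 1k = 446.953 → ⌈·⌉ = 447
j=3: r + 2k = 722.453 → ⌈·⌉ = 723
j=4: r + 3k = 997.953 → ⌈·⌉ = 998
j=5: r + 4k = 1273.453 → ⌈·⌉ = 1274
j=6: r + 5k = 1548.953 → ⌈·⌉ = 1549
j=7: r + 6k = 1824.453 → ⌈·⌉ = 1825
j=8: r + 7k = 2099.953 → ⌈·⌉ = 2100
j=9: r + 8k = 2375.453 → ⌈·⌉ = 2376
j=10: r + 9k = 2650.953 → ⌈·⌉ = 2651
j=11: r + 10k = 2926.453 → ⌈·⌉ = 2927
j=12: r + 11k = 3201.953 → ⌈·⌉ = 3202
j=13: r + 12k = 3477.453 → ⌈·⌉ = 3478
j=14: r + 13k = 3752.953 → ⌈·⌉ = 3753
j=15: r + 14k = 4028.453 → ⌈·⌉ = 4029
j=16: r + 15k = 4303.953 → ⌈·⌉ = 4304
j=17: r + 16k = 4579.453 → ⌈·⌉ = 4580
j=18: r + 17k = 4854.953 → ⌈·⌉ = 4855

172, 447, 723, 998, 1274, 1549, 1825, 2100, 2376, 2651, 2927, 3202, 3478, 3753, 4029, 4304, 4580, 4855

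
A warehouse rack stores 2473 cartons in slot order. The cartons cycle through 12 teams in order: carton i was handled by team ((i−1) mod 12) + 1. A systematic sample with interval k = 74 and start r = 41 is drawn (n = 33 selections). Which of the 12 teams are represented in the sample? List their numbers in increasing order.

Consecutive selections differ by k = 74, so their team numbers differ by 74 mod 12 = 2.
gcd(74, 12) = 2, so the sample visits 12/2 = 6 distinct residues mod 12.
Start 41 is team 5; the teams hit are 1, 3, 5, 7, 9, 11.

1, 3, 5, 7, 9, 11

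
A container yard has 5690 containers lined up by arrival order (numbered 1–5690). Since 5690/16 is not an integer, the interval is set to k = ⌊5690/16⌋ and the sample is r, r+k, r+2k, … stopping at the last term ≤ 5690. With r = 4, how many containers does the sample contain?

17

k = ⌊5690/16⌋ = 355
Achieved size = ⌊(5690 − 4)/355⌋ + 1 = ⌊5686/355⌋ + 1 = 16 + 1 = 17
(last selection: 4 + 16×355 = 5684 ≤ 5690; next would be 6039 > 5690)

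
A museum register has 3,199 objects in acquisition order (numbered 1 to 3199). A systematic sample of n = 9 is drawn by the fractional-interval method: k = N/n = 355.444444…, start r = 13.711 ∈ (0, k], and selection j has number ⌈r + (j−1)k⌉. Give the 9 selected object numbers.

14, 370, 725, 1081, 1436, 1791, 2147, 2502, 2858

j=1: r + 0k = 13.711 → ⌈·⌉ = 14
j=2: r + 1k = 369.155444… → ⌈·⌉ = 370
j=3: r + 2k = 724.599888… → ⌈·⌉ = 725
j=4: r + 3k = 1080.044333… → ⌈·⌉ = 1081
j=5: r + 4k = 1435.488777… → ⌈·⌉ = 1436
j=6: r + 5k = 1790.933222… → ⌈·⌉ = 1791
j=7: r + 6k = 2146.377666… → ⌈·⌉ = 2147
j=8: r + 7k = 2501.822111… → ⌈·⌉ = 2502
j=9: r + 8k = 2857.266555… → ⌈·⌉ = 2858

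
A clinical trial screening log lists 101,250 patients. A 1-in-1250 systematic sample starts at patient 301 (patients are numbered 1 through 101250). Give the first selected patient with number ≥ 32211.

k = 1250
Steps past start: ⌈(32211 − 301)/1250⌉ = ⌈31910/1250⌉ = 26
Selected patient: 301 + 26×1250 = 32801

32801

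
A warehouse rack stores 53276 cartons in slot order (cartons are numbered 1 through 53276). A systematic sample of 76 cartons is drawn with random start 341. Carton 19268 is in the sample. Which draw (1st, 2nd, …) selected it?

28

k = 53276/76 = 701
position = (19268 − 341)/701 + 1 = 18927/701 + 1 = 27 + 1 = 28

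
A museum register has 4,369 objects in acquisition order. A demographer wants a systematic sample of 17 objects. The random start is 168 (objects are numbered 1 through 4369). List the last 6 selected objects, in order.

2995, 3252, 3509, 3766, 4023, 4280

k = N/n = 4369/17 = 257
12th selection = 168 + 11×257 = 2995
13th: 2995 + 257 = 3252
14th: 3252 + 257 = 3509
15th: 3509 + 257 = 3766
16th: 3766 + 257 = 4023
17th: 4023 + 257 = 4280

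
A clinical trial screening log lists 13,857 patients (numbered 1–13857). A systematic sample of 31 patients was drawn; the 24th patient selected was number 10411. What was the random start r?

k = 13857/31 = 447
r = 10411 − (24−1)×447 = 10411 − 10281 = 130

130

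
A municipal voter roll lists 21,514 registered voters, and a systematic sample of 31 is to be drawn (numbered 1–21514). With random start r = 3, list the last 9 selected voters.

15271, 15965, 16659, 17353, 18047, 18741, 19435, 20129, 20823

k = N/n = 21514/31 = 694
23rd selection = 3 + 22×694 = 15271
24th: 15271 + 694 = 15965
25th: 15965 + 694 = 16659
26th: 16659 + 694 = 17353
27th: 17353 + 694 = 18047
28th: 18047 + 694 = 18741
29th: 18741 + 694 = 19435
30th: 19435 + 694 = 20129
31st: 20129 + 694 = 20823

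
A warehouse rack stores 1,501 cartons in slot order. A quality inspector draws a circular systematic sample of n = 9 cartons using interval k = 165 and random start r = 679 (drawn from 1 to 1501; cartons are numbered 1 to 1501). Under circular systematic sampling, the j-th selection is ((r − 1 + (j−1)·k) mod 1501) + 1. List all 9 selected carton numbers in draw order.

Selection 1: 679
Selection 2: 679 + 165 = 844
Selection 3: 844 + 165 = 1009
Selection 4: 1009 + 165 = 1174
Selection 5: 1174 + 165 = 1339
Selection 6: 1339 + 165 = 1504 → 1504 − 1501 = 3
Selection 7: 3 + 165 = 168
Selection 8: 168 + 165 = 333
Selection 9: 333 + 165 = 498

679, 844, 1009, 1174, 1339, 3, 168, 333, 498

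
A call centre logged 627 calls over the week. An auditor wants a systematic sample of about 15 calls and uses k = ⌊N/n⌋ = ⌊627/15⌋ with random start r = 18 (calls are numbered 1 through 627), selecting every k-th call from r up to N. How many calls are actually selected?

15

k = ⌊627/15⌋ = 41
Achieved size = ⌊(627 − 18)/41⌋ + 1 = ⌊609/41⌋ + 1 = 14 + 1 = 15
(last selection: 18 + 14×41 = 592 ≤ 627; next would be 633 > 627)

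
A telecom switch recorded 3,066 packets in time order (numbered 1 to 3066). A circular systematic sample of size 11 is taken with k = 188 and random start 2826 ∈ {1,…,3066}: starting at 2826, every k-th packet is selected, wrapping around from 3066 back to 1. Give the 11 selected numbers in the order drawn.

2826, 3014, 136, 324, 512, 700, 888, 1076, 1264, 1452, 1640

Selection 1: 2826
Selection 2: 2826 + 188 = 3014
Selection 3: 3014 + 188 = 3202 → 3202 − 3066 = 136
Selection 4: 136 + 188 = 324
Selection 5: 324 + 188 = 512
Selection 6: 512 + 188 = 700
Selection 7: 700 + 188 = 888
Selection 8: 888 + 188 = 1076
Selection 9: 1076 + 188 = 1264
Selection 10: 1264 + 188 = 1452
Selection 11: 1452 + 188 = 1640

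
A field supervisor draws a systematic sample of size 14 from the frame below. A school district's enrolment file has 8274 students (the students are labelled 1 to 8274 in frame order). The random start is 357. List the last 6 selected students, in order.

k = N/n = 8274/14 = 591
9th selection = 357 + 8×591 = 5085
10th: 5085 + 591 = 5676
11th: 5676 + 591 = 6267
12th: 6267 + 591 = 6858
13th: 6858 + 591 = 7449
14th: 7449 + 591 = 8040

5085, 5676, 6267, 6858, 7449, 8040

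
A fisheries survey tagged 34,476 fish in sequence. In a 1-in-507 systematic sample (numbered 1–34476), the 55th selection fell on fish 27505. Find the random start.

127

k = 507
r = 27505 − (55−1)×507 = 27505 − 27378 = 127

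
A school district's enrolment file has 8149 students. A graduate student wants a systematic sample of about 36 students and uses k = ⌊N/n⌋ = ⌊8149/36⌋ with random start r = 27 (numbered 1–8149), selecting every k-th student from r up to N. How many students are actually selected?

36

k = ⌊8149/36⌋ = 226
Achieved size = ⌊(8149 − 27)/226⌋ + 1 = ⌊8122/226⌋ + 1 = 35 + 1 = 36
(last selection: 27 + 35×226 = 7937 ≤ 8149; next would be 8163 > 8149)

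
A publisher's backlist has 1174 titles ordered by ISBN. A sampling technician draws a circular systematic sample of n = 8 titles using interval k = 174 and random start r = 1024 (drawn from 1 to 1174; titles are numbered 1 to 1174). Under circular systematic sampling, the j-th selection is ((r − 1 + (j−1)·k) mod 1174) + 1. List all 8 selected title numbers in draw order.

1024, 24, 198, 372, 546, 720, 894, 1068

Selection 1: 1024
Selection 2: 1024 + 174 = 1198 → 1198 − 1174 = 24
Selection 3: 24 + 174 = 198
Selection 4: 198 + 174 = 372
Selection 5: 372 + 174 = 546
Selection 6: 546 + 174 = 720
Selection 7: 720 + 174 = 894
Selection 8: 894 + 174 = 1068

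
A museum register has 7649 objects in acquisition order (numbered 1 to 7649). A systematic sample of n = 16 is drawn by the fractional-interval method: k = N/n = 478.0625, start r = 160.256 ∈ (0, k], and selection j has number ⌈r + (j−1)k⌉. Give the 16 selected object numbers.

161, 639, 1117, 1595, 2073, 2551, 3029, 3507, 3985, 4463, 4941, 5419, 5898, 6376, 6854, 7332

j=1: r + 0k = 160.256 → ⌈·⌉ = 161
j=2: r + 1k = 638.3185 → ⌈·⌉ = 639
j=3: r + 2k = 1116.381 → ⌈·⌉ = 1117
j=4: r + 3k = 1594.4435 → ⌈·⌉ = 1595
j=5: r + 4k = 2072.506 → ⌈·⌉ = 2073
j=6: r + 5k = 2550.5685 → ⌈·⌉ = 2551
j=7: r + 6k = 3028.631 → ⌈·⌉ = 3029
j=8: r + 7k = 3506.6935 → ⌈·⌉ = 3507
j=9: r + 8k = 3984.756 → ⌈·⌉ = 3985
j=10: r + 9k = 4462.8185 → ⌈·⌉ = 4463
j=11: r + 10k = 4940.881 → ⌈·⌉ = 4941
j=12: r + 11k = 5418.9435 → ⌈·⌉ = 5419
j=13: r + 12k = 5897.006 → ⌈·⌉ = 5898
j=14: r + 13k = 6375.0685 → ⌈·⌉ = 6376
j=15: r + 14k = 6853.131 → ⌈·⌉ = 6854
j=16: r + 15k = 7331.1935 → ⌈·⌉ = 7332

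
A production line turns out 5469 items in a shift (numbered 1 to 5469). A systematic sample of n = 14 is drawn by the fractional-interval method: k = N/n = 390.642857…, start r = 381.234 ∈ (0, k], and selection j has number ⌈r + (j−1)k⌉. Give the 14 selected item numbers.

j=1: r + 0k = 381.234 → ⌈·⌉ = 382
j=2: r + 1k = 771.876857… → ⌈·⌉ = 772
j=3: r + 2k = 1162.519714… → ⌈·⌉ = 1163
j=4: r + 3k = 1553.162571… → ⌈·⌉ = 1554
j=5: r + 4k = 1943.805428… → ⌈·⌉ = 1944
j=6: r + 5k = 2334.448285… → ⌈·⌉ = 2335
j=7: r + 6k = 2725.091142… → ⌈·⌉ = 2726
j=8: r + 7k = 3115.734 → ⌈·⌉ = 3116
j=9: r + 8k = 3506.376857… → ⌈·⌉ = 3507
j=10: r + 9k = 3897.019714… → ⌈·⌉ = 3898
j=11: r + 10k = 4287.662571… → ⌈·⌉ = 4288
j=12: r + 11k = 4678.305428… → ⌈·⌉ = 4679
j=13: r + 12k = 5068.948285… → ⌈·⌉ = 5069
j=14: r + 13k = 5459.591142… → ⌈·⌉ = 5460

382, 772, 1163, 1554, 1944, 2335, 2726, 3116, 3507, 3898, 4288, 4679, 5069, 5460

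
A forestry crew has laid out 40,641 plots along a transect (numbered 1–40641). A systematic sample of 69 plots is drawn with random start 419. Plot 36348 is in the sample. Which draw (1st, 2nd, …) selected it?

62

k = 40641/69 = 589
position = (36348 − 419)/589 + 1 = 35929/589 + 1 = 61 + 1 = 62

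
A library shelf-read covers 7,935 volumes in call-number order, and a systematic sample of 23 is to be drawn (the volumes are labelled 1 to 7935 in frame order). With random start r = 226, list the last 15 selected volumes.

k = N/n = 7935/23 = 345
9th selection = 226 + 8×345 = 2986
10th: 2986 + 345 = 3331
11th: 3331 + 345 = 3676
12th: 3676 + 345 = 4021
13th: 4021 + 345 = 4366
14th: 4366 + 345 = 4711
15th: 4711 + 345 = 5056
16th: 5056 + 345 = 5401
17th: 5401 + 345 = 5746
18th: 5746 + 345 = 6091
19th: 6091 + 345 = 6436
20th: 6436 + 345 = 6781
21st: 6781 + 345 = 7126
22nd: 7126 + 345 = 7471
23rd: 7471 + 345 = 7816

2986, 3331, 3676, 4021, 4366, 4711, 5056, 5401, 5746, 6091, 6436, 6781, 7126, 7471, 7816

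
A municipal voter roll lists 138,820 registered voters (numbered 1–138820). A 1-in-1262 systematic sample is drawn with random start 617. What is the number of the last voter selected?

138175

k = 1262
110th selection = r + (110−1)·k = 617 + 109×1262 = 617 + 137558 = 138175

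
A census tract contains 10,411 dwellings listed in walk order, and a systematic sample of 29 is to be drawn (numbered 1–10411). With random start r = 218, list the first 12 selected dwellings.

k = N/n = 10411/29 = 359
dwelling 1: 218
dwelling 2: 218 + 359 = 577
dwelling 3: 577 + 359 = 936
dwelling 4: 936 + 359 = 1295
dwelling 5: 1295 + 359 = 1654
dwelling 6: 1654 + 359 = 2013
dwelling 7: 2013 + 359 = 2372
dwelling 8: 2372 + 359 = 2731
dwelling 9: 2731 + 359 = 3090
dwelling 10: 3090 + 359 = 3449
dwelling 11: 3449 + 359 = 3808
dwelling 12: 3808 + 359 = 4167

218, 577, 936, 1295, 1654, 2013, 2372, 2731, 3090, 3449, 3808, 4167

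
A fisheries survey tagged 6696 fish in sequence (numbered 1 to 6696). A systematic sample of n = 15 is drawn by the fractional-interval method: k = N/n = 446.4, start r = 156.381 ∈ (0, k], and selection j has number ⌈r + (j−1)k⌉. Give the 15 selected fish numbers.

157, 603, 1050, 1496, 1942, 2389, 2835, 3282, 3728, 4174, 4621, 5067, 5514, 5960, 6406

j=1: r + 0k = 156.381 → ⌈·⌉ = 157
j=2: r + 1k = 602.781 → ⌈·⌉ = 603
j=3: r + 2k = 1049.181 → ⌈·⌉ = 1050
j=4: r + 3k = 1495.581 → ⌈·⌉ = 1496
j=5: r + 4k = 1941.981 → ⌈·⌉ = 1942
j=6: r + 5k = 2388.381 → ⌈·⌉ = 2389
j=7: r + 6k = 2834.781 → ⌈·⌉ = 2835
j=8: r + 7k = 3281.181 → ⌈·⌉ = 3282
j=9: r + 8k = 3727.581 → ⌈·⌉ = 3728
j=10: r + 9k = 4173.981 → ⌈·⌉ = 4174
j=11: r + 10k = 4620.381 → ⌈·⌉ = 4621
j=12: r + 11k = 5066.781 → ⌈·⌉ = 5067
j=13: r + 12k = 5513.181 → ⌈·⌉ = 5514
j=14: r + 13k = 5959.581 → ⌈·⌉ = 5960
j=15: r + 14k = 6405.981 → ⌈·⌉ = 6406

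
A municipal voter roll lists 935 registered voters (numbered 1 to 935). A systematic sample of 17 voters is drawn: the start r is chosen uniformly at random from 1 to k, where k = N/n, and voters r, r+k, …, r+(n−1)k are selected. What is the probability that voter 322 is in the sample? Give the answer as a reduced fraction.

k = 935/17 = 55.
Voter 322 is selected iff r ≡ 322 (mod 55); exactly one such r in {1,…,55}.
Inclusion probability = 1/55.

1/55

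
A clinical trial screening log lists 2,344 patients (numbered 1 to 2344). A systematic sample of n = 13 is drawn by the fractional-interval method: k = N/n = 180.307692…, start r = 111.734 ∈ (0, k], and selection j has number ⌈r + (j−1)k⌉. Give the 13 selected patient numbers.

112, 293, 473, 653, 833, 1014, 1194, 1374, 1555, 1735, 1915, 2096, 2276

j=1: r + 0k = 111.734 → ⌈·⌉ = 112
j=2: r + 1k = 292.041692… → ⌈·⌉ = 293
j=3: r + 2k = 472.349384… → ⌈·⌉ = 473
j=4: r + 3k = 652.657076… → ⌈·⌉ = 653
j=5: r + 4k = 832.964769… → ⌈·⌉ = 833
j=6: r + 5k = 1013.272461… → ⌈·⌉ = 1014
j=7: r + 6k = 1193.580153… → ⌈·⌉ = 1194
j=8: r + 7k = 1373.887846… → ⌈·⌉ = 1374
j=9: r + 8k = 1554.195538… → ⌈·⌉ = 1555
j=10: r + 9k = 1734.503230… → ⌈·⌉ = 1735
j=11: r + 10k = 1914.810923… → ⌈·⌉ = 1915
j=12: r + 11k = 2095.118615… → ⌈·⌉ = 2096
j=13: r + 12k = 2275.426307… → ⌈·⌉ = 2276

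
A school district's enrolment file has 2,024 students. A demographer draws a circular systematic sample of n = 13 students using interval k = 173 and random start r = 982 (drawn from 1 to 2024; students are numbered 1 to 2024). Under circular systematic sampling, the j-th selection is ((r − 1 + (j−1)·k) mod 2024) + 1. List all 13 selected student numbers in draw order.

Selection 1: 982
Selection 2: 982 + 173 = 1155
Selection 3: 1155 + 173 = 1328
Selection 4: 1328 + 173 = 1501
Selection 5: 1501 + 173 = 1674
Selection 6: 1674 + 173 = 1847
Selection 7: 1847 + 173 = 2020
Selection 8: 2020 + 173 = 2193 → 2193 − 2024 = 169
Selection 9: 169 + 173 = 342
Selection 10: 342 + 173 = 515
Selection 11: 515 + 173 = 688
Selection 12: 688 + 173 = 861
Selection 13: 861 + 173 = 1034

982, 1155, 1328, 1501, 1674, 1847, 2020, 169, 342, 515, 688, 861, 1034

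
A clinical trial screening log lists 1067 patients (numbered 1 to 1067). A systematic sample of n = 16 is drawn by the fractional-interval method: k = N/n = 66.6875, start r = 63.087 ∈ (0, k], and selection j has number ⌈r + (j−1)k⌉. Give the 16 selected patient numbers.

j=1: r + 0k = 63.087 → ⌈·⌉ = 64
j=2: r + 1k = 129.7745 → ⌈·⌉ = 130
j=3: r + 2k = 196.462 → ⌈·⌉ = 197
j=4: r + 3k = 263.1495 → ⌈·⌉ = 264
j=5: r + 4k = 329.837 → ⌈·⌉ = 330
j=6: r + 5k = 396.5245 → ⌈·⌉ = 397
j=7: r + 6k = 463.212 → ⌈·⌉ = 464
j=8: r + 7k = 529.8995 → ⌈·⌉ = 530
j=9: r + 8k = 596.587 → ⌈·⌉ = 597
j=10: r + 9k = 663.2745 → ⌈·⌉ = 664
j=11: r + 10k = 729.962 → ⌈·⌉ = 730
j=12: r + 11k = 796.6495 → ⌈·⌉ = 797
j=13: r + 12k = 863.337 → ⌈·⌉ = 864
j=14: r + 13k = 930.0245 → ⌈·⌉ = 931
j=15: r + 14k = 996.712 → ⌈·⌉ = 997
j=16: r + 15k = 1063.3995 → ⌈·⌉ = 1064

64, 130, 197, 264, 330, 397, 464, 530, 597, 664, 730, 797, 864, 931, 997, 1064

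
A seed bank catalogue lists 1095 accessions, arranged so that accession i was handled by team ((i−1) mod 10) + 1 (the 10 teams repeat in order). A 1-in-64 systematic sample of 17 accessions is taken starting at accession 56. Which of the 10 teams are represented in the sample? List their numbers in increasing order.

Consecutive selections differ by k = 64, so their team numbers differ by 64 mod 10 = 4.
gcd(64, 10) = 2, so the sample visits 10/2 = 5 distinct residues mod 10.
Start 56 is team 6; the teams hit are 2, 4, 6, 8, 10.

2, 4, 6, 8, 10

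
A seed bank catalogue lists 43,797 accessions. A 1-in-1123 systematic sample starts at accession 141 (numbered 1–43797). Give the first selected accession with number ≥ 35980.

k = 1123
Steps past start: ⌈(35980 − 141)/1123⌉ = ⌈35839/1123⌉ = 32
Selected accession: 141 + 32×1123 = 36077

36077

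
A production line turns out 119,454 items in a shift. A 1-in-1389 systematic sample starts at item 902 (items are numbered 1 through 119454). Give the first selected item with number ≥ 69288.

k = 1389
Steps past start: ⌈(69288 − 902)/1389⌉ = ⌈68386/1389⌉ = 50
Selected item: 902 + 50×1389 = 70352

70352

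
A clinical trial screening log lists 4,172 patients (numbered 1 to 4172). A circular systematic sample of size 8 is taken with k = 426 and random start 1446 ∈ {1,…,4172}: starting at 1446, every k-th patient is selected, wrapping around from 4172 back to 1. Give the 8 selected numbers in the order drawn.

Selection 1: 1446
Selection 2: 1446 + 426 = 1872
Selection 3: 1872 + 426 = 2298
Selection 4: 2298 + 426 = 2724
Selection 5: 2724 + 426 = 3150
Selection 6: 3150 + 426 = 3576
Selection 7: 3576 + 426 = 4002
Selection 8: 4002 + 426 = 4428 → 4428 − 4172 = 256

1446, 1872, 2298, 2724, 3150, 3576, 4002, 256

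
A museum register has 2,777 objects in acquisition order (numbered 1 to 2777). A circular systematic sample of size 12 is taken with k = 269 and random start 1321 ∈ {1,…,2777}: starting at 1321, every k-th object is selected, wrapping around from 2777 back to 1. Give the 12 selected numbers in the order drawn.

1321, 1590, 1859, 2128, 2397, 2666, 158, 427, 696, 965, 1234, 1503

Selection 1: 1321
Selection 2: 1321 + 269 = 1590
Selection 3: 1590 + 269 = 1859
Selection 4: 1859 + 269 = 2128
Selection 5: 2128 + 269 = 2397
Selection 6: 2397 + 269 = 2666
Selection 7: 2666 + 269 = 2935 → 2935 − 2777 = 158
Selection 8: 158 + 269 = 427
Selection 9: 427 + 269 = 696
Selection 10: 696 + 269 = 965
Selection 11: 965 + 269 = 1234
Selection 12: 1234 + 269 = 1503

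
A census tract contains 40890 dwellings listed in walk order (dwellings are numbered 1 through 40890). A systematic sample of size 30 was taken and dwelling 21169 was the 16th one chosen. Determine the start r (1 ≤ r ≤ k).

k = 40890/30 = 1363
r = 21169 − (16−1)×1363 = 21169 − 20445 = 724

724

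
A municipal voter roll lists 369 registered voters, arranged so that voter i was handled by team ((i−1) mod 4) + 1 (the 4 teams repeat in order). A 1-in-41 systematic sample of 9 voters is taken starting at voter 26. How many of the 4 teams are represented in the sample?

Consecutive selections differ by k = 41, so their team numbers differ by 41 mod 4 = 1.
gcd(41, 4) = 1, so the sample visits 4/1 = 4 distinct residues mod 4.
Start 26 is team 2; the teams hit are 1, 2, 3, 4.

4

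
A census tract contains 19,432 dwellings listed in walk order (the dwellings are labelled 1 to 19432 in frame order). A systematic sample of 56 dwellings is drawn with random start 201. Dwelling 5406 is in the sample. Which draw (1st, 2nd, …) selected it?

16

k = 19432/56 = 347
position = (5406 − 201)/347 + 1 = 5205/347 + 1 = 15 + 1 = 16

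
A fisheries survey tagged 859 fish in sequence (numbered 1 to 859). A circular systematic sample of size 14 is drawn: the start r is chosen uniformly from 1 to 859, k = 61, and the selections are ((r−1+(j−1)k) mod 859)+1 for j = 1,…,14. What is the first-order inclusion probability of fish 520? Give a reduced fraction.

14/859

For each position j, as r ranges over 1…859 the j-th selection hits every fish exactly once, so fish 520 is selected for exactly 14 of the 859 starts.
Inclusion probability = 14/859.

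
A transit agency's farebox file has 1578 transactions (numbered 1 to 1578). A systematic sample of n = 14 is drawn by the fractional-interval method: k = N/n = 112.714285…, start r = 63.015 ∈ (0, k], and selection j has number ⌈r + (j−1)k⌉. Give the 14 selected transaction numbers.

64, 176, 289, 402, 514, 627, 740, 853, 965, 1078, 1191, 1303, 1416, 1529

j=1: r + 0k = 63.015 → ⌈·⌉ = 64
j=2: r + 1k = 175.729285… → ⌈·⌉ = 176
j=3: r + 2k = 288.443571… → ⌈·⌉ = 289
j=4: r + 3k = 401.157857… → ⌈·⌉ = 402
j=5: r + 4k = 513.872142… → ⌈·⌉ = 514
j=6: r + 5k = 626.586428… → ⌈·⌉ = 627
j=7: r + 6k = 739.300714… → ⌈·⌉ = 740
j=8: r + 7k = 852.015 → ⌈·⌉ = 853
j=9: r + 8k = 964.729285… → ⌈·⌉ = 965
j=10: r + 9k = 1077.443571… → ⌈·⌉ = 1078
j=11: r + 10k = 1190.157857… → ⌈·⌉ = 1191
j=12: r + 11k = 1302.872142… → ⌈·⌉ = 1303
j=13: r + 12k = 1415.586428… → ⌈·⌉ = 1416
j=14: r + 13k = 1528.300714… → ⌈·⌉ = 1529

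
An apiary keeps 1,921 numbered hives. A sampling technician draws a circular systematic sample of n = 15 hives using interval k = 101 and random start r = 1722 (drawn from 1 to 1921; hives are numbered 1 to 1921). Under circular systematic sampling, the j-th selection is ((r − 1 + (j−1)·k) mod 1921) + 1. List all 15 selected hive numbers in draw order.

1722, 1823, 3, 104, 205, 306, 407, 508, 609, 710, 811, 912, 1013, 1114, 1215

Selection 1: 1722
Selection 2: 1722 + 101 = 1823
Selection 3: 1823 + 101 = 1924 → 1924 − 1921 = 3
Selection 4: 3 + 101 = 104
Selection 5: 104 + 101 = 205
Selection 6: 205 + 101 = 306
Selection 7: 306 + 101 = 407
Selection 8: 407 + 101 = 508
Selection 9: 508 + 101 = 609
Selection 10: 609 + 101 = 710
Selection 11: 710 + 101 = 811
Selection 12: 811 + 101 = 912
Selection 13: 912 + 101 = 1013
Selection 14: 1013 + 101 = 1114
Selection 15: 1114 + 101 = 1215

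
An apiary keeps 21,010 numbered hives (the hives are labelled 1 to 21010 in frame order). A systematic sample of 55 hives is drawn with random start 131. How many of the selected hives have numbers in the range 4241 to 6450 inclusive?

6

k = 21010/55 = 382
First selection ≥ 4241: 131 + ⌈(4241−131)/382⌉·382 = 131 + 11×382 = 4333
Last selection ≤ 6450: 131 + ⌊(6450−131)/382⌋·382 = 131 + 16×382 = 6243
Count = 16 − 11 + 1 = 6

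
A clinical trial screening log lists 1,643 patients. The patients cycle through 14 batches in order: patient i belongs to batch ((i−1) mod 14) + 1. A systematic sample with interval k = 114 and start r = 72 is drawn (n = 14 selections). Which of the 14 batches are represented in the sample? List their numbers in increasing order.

2, 4, 6, 8, 10, 12, 14

Consecutive selections differ by k = 114, so their batch numbers differ by 114 mod 14 = 2.
gcd(114, 14) = 2, so the sample visits 14/2 = 7 distinct residues mod 14.
Start 72 is batch 2; the batches hit are 2, 4, 6, 8, 10, 12, 14.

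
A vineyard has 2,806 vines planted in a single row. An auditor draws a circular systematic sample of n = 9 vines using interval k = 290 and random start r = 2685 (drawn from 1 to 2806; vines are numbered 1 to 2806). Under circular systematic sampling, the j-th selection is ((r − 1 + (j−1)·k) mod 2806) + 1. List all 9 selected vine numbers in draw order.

2685, 169, 459, 749, 1039, 1329, 1619, 1909, 2199

Selection 1: 2685
Selection 2: 2685 + 290 = 2975 → 2975 − 2806 = 169
Selection 3: 169 + 290 = 459
Selection 4: 459 + 290 = 749
Selection 5: 749 + 290 = 1039
Selection 6: 1039 + 290 = 1329
Selection 7: 1329 + 290 = 1619
Selection 8: 1619 + 290 = 1909
Selection 9: 1909 + 290 = 2199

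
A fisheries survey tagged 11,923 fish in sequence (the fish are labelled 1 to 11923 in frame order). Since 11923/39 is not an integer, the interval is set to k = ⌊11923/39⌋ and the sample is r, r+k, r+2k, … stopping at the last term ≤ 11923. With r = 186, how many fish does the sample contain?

39

k = ⌊11923/39⌋ = 305
Achieved size = ⌊(11923 − 186)/305⌋ + 1 = ⌊11737/305⌋ + 1 = 38 + 1 = 39
(last selection: 186 + 38×305 = 11776 ≤ 11923; next would be 12081 > 11923)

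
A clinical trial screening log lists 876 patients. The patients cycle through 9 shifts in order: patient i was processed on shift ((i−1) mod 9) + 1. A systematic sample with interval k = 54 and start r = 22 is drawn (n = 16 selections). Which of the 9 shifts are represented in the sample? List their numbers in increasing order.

Consecutive selections differ by k = 54, so their shift numbers differ by 54 mod 9 = 0.
gcd(54, 9) = 9, so the sample visits 9/9 = 1 distinct residues mod 9.
Start 22 is shift 4; the shifts hit are 4.

4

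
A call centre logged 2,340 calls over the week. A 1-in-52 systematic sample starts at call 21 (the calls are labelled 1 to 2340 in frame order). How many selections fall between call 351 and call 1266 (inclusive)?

k = 52
First selection ≥ 351: 21 + ⌈(351−21)/52⌉·52 = 21 + 7×52 = 385
Last selection ≤ 1266: 21 + ⌊(1266−21)/52⌋·52 = 21 + 23×52 = 1217
Count = 23 − 7 + 1 = 17

17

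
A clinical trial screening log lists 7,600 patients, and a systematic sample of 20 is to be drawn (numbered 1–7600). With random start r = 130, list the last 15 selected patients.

k = N/n = 7600/20 = 380
6th selection = 130 + 5×380 = 2030
7th: 2030 + 380 = 2410
8th: 2410 + 380 = 2790
9th: 2790 + 380 = 3170
10th: 3170 + 380 = 3550
11th: 3550 + 380 = 3930
12th: 3930 + 380 = 4310
13th: 4310 + 380 = 4690
14th: 4690 + 380 = 5070
15th: 5070 + 380 = 5450
16th: 5450 + 380 = 5830
17th: 5830 + 380 = 6210
18th: 6210 + 380 = 6590
19th: 6590 + 380 = 6970
20th: 6970 + 380 = 7350

2030, 2410, 2790, 3170, 3550, 3930, 4310, 4690, 5070, 5450, 5830, 6210, 6590, 6970, 7350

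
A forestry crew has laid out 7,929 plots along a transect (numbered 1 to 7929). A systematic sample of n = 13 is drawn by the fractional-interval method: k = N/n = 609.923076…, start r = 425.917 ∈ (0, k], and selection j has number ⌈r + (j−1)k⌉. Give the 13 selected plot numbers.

j=1: r + 0k = 425.917 → ⌈·⌉ = 426
j=2: r + 1k = 1035.840076… → ⌈·⌉ = 1036
j=3: r + 2k = 1645.763153… → ⌈·⌉ = 1646
j=4: r + 3k = 2255.686230… → ⌈·⌉ = 2256
j=5: r + 4k = 2865.609307… → ⌈·⌉ = 2866
j=6: r + 5k = 3475.532384… → ⌈·⌉ = 3476
j=7: r + 6k = 4085.455461… → ⌈·⌉ = 4086
j=8: r + 7k = 4695.378538… → ⌈·⌉ = 4696
j=9: r + 8k = 5305.301615… → ⌈·⌉ = 5306
j=10: r + 9k = 5915.224692… → ⌈·⌉ = 5916
j=11: r + 10k = 6525.147769… → ⌈·⌉ = 6526
j=12: r + 11k = 7135.070846… → ⌈·⌉ = 7136
j=13: r + 12k = 7744.993923… → ⌈·⌉ = 7745

426, 1036, 1646, 2256, 2866, 3476, 4086, 4696, 5306, 5916, 6526, 7136, 7745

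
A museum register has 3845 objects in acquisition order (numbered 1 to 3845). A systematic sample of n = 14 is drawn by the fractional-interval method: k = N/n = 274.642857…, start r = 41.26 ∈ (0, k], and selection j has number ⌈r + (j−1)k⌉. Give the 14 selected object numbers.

j=1: r + 0k = 41.26 → ⌈·⌉ = 42
j=2: r + 1k = 315.902857… → ⌈·⌉ = 316
j=3: r + 2k = 590.545714… → ⌈·⌉ = 591
j=4: r + 3k = 865.188571… → ⌈·⌉ = 866
j=5: r + 4k = 1139.831428… → ⌈·⌉ = 1140
j=6: r + 5k = 1414.474285… → ⌈·⌉ = 1415
j=7: r + 6k = 1689.117142… → ⌈·⌉ = 1690
j=8: r + 7k = 1963.76 → ⌈·⌉ = 1964
j=9: r + 8k = 2238.402857… → ⌈·⌉ = 2239
j=10: r + 9k = 2513.045714… → ⌈·⌉ = 2514
j=11: r + 10k = 2787.688571… → ⌈·⌉ = 2788
j=12: r + 11k = 3062.331428… → ⌈·⌉ = 3063
j=13: r + 12k = 3336.974285… → ⌈·⌉ = 3337
j=14: r + 13k = 3611.617142… → ⌈·⌉ = 3612

42, 316, 591, 866, 1140, 1415, 1690, 1964, 2239, 2514, 2788, 3063, 3337, 3612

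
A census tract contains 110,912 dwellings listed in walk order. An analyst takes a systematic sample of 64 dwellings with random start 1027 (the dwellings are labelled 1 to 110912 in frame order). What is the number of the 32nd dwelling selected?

54750

k = 110912/64 = 1733
32nd selection = r + (32−1)·k = 1027 + 31×1733 = 1027 + 53723 = 54750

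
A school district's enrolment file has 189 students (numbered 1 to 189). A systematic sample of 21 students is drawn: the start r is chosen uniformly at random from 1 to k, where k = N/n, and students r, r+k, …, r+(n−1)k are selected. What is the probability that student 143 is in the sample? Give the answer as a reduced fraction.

k = 189/21 = 9.
Student 143 is selected iff r ≡ 143 (mod 9); exactly one such r in {1,…,9}.
Inclusion probability = 1/9.

1/9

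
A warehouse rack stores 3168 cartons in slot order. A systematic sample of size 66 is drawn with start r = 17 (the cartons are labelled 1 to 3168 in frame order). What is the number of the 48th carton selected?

2273

k = 3168/66 = 48
48th selection = r + (48−1)·k = 17 + 47×48 = 17 + 2256 = 2273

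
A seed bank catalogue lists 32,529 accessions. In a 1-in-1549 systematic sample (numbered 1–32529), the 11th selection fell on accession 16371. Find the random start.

881

k = 1549
r = 16371 − (11−1)×1549 = 16371 − 15490 = 881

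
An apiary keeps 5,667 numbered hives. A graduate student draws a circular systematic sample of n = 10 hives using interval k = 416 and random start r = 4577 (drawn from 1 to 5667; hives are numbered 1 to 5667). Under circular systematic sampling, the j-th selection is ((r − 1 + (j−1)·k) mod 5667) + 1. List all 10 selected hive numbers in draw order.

4577, 4993, 5409, 158, 574, 990, 1406, 1822, 2238, 2654

Selection 1: 4577
Selection 2: 4577 + 416 = 4993
Selection 3: 4993 + 416 = 5409
Selection 4: 5409 + 416 = 5825 → 5825 − 5667 = 158
Selection 5: 158 + 416 = 574
Selection 6: 574 + 416 = 990
Selection 7: 990 + 416 = 1406
Selection 8: 1406 + 416 = 1822
Selection 9: 1822 + 416 = 2238
Selection 10: 2238 + 416 = 2654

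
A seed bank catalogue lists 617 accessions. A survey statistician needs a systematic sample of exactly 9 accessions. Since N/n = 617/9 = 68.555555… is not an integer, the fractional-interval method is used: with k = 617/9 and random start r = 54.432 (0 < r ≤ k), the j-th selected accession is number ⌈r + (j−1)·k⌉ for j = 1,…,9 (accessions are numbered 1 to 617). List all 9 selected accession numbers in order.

55, 123, 192, 261, 329, 398, 466, 535, 603

j=1: r + 0k = 54.432 → ⌈·⌉ = 55
j=2: r + 1k = 122.987555… → ⌈·⌉ = 123
j=3: r + 2k = 191.543111… → ⌈·⌉ = 192
j=4: r + 3k = 260.098666… → ⌈·⌉ = 261
j=5: r + 4k = 328.654222… → ⌈·⌉ = 329
j=6: r + 5k = 397.209777… → ⌈·⌉ = 398
j=7: r + 6k = 465.765333… → ⌈·⌉ = 466
j=8: r + 7k = 534.320888… → ⌈·⌉ = 535
j=9: r + 8k = 602.876444… → ⌈·⌉ = 603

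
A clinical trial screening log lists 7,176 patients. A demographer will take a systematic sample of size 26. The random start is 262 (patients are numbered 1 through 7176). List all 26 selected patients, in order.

262, 538, 814, 1090, 1366, 1642, 1918, 2194, 2470, 2746, 3022, 3298, 3574, 3850, 4126, 4402, 4678, 4954, 5230, 5506, 5782, 6058, 6334, 6610, 6886, 7162

k = N/n = 7176/26 = 276
patient 1: 262
patient 2: 262 + 276 = 538
patient 3: 538 + 276 = 814
patient 4: 814 + 276 = 1090
patient 5: 1090 + 276 = 1366
patient 6: 1366 + 276 = 1642
patient 7: 1642 + 276 = 1918
patient 8: 1918 + 276 = 2194
patient 9: 2194 + 276 = 2470
patient 10: 2470 + 276 = 2746
patient 11: 2746 + 276 = 3022
patient 12: 3022 + 276 = 3298
patient 13: 3298 + 276 = 3574
patient 14: 3574 + 276 = 3850
patient 15: 3850 + 276 = 4126
patient 16: 4126 + 276 = 4402
patient 17: 4402 + 276 = 4678
patient 18: 4678 + 276 = 4954
patient 19: 4954 + 276 = 5230
patient 20: 5230 + 276 = 5506
patient 21: 5506 + 276 = 5782
patient 22: 5782 + 276 = 6058
patient 23: 6058 + 276 = 6334
patient 24: 6334 + 276 = 6610
patient 25: 6610 + 276 = 6886
patient 26: 6886 + 276 = 7162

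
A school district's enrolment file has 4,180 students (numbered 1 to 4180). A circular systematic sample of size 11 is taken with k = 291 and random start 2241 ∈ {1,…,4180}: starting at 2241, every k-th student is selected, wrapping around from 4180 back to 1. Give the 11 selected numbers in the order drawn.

Selection 1: 2241
Selection 2: 2241 + 291 = 2532
Selection 3: 2532 + 291 = 2823
Selection 4: 2823 + 291 = 3114
Selection 5: 3114 + 291 = 3405
Selection 6: 3405 + 291 = 3696
Selection 7: 3696 + 291 = 3987
Selection 8: 3987 + 291 = 4278 → 4278 − 4180 = 98
Selection 9: 98 + 291 = 389
Selection 10: 389 + 291 = 680
Selection 11: 680 + 291 = 971

2241, 2532, 2823, 3114, 3405, 3696, 3987, 98, 389, 680, 971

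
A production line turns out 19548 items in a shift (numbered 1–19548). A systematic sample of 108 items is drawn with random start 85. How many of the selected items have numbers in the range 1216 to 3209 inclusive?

11

k = 19548/108 = 181
First selection ≥ 1216: 85 + ⌈(1216−85)/181⌉·181 = 85 + 7×181 = 1352
Last selection ≤ 3209: 85 + ⌊(3209−85)/181⌋·181 = 85 + 17×181 = 3162
Count = 17 − 7 + 1 = 11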